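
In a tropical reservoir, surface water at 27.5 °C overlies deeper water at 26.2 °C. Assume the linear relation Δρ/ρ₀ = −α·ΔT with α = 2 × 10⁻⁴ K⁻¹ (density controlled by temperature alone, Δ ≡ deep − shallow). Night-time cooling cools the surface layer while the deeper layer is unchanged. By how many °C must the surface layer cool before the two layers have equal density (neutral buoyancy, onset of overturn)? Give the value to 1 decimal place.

With temperature the only control, equal density requires T_surf′ = T_deep.
T_surf′ = 26.2 °C.
Cooling required: 27.5 − 26.2 = 1.3 °C.

1.3 °C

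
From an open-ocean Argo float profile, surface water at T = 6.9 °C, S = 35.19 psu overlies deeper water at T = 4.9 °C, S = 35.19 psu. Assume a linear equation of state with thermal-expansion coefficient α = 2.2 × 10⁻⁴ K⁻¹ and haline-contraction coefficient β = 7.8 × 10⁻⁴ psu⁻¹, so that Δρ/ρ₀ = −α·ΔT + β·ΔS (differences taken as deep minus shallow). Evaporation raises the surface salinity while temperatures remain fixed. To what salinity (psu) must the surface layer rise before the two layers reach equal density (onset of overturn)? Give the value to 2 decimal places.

35.75 psu

Neutral buoyancy requires −α(T_deep − T_surf) + β(S_deep − S_surf′) = 0.
S_surf′ = S_deep − (α/β)·ΔT = 35.19 − (2.2 × 10⁻⁴/7.8 × 10⁻⁴)·(-2.0) = 35.7541 psu.
Increase required: 35.7541 − 35.19 = 0.5641 psu.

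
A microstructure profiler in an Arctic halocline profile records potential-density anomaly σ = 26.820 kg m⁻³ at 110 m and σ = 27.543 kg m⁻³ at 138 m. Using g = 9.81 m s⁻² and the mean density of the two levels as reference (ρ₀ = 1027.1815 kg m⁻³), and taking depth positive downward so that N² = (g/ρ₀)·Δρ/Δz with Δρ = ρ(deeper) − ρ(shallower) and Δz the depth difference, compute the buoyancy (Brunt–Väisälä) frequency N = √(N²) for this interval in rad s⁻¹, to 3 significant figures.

0.0157 rad s⁻¹

Δρ = 1027.543 − 1026.820 = 0.723 kg m⁻³ over Δz = 138 − 110 = 28 m.
N² = (9.81/1027.1815) × (0.723/28) = 2.4661 × 10⁻⁴ s⁻².
N = √(2.4661 × 10⁻⁴) = 0.015704 rad s⁻¹ ≈ 0.0157 rad s⁻¹.
N² > 0, so the interval is statically stable.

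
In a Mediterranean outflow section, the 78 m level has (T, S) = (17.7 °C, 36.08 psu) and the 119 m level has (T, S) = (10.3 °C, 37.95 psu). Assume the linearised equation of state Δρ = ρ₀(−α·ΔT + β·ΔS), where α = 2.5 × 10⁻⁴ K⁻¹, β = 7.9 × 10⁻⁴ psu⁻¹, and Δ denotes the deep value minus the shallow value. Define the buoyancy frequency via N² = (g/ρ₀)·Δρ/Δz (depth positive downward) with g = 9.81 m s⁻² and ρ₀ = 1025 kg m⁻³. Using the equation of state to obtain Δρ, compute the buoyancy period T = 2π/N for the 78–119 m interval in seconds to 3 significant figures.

ΔT = -7.4 K, ΔS = +1.87 psu (deep − shallow).
Δρ/ρ₀ = −αΔT + βΔS = 1.85 × 10⁻³ + 1.4773 × 10⁻³ = 3.3273 × 10⁻³, so Δρ ≈ 3.410 kg m⁻³.
N² = (g/ρ₀)·Δρ/Δz = g·(Δρ/ρ₀)/Δz = 9.81 × 3.3273 × 10⁻³ / 41 = 7.9612 × 10⁻⁴ s⁻².
N = √(7.9612 × 10⁻⁴) = 0.028216 rad s⁻¹ → T = 2π/N = 222.68 s ≈ 223 s.

223 s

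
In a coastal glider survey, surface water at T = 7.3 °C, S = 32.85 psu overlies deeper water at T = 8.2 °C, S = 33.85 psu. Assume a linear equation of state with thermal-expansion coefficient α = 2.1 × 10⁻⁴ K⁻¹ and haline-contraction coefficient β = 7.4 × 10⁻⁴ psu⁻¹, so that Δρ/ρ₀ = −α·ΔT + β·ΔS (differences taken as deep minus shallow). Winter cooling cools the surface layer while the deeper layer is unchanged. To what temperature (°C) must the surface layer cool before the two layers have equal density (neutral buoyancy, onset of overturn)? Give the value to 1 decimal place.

Neutral buoyancy requires Δρ = 0, i.e. −α(T_deep − T_surf′) + β(S_deep − S_surf) = 0.
T_surf′ = T_deep − (β/α)·ΔS = 8.2 − (7.4 × 10⁻⁴/2.1 × 10⁻⁴)·(+1.00) = 4.676 °C.
Cooling required: 7.3 − (4.676) = 2.624 °C.

4.7 °C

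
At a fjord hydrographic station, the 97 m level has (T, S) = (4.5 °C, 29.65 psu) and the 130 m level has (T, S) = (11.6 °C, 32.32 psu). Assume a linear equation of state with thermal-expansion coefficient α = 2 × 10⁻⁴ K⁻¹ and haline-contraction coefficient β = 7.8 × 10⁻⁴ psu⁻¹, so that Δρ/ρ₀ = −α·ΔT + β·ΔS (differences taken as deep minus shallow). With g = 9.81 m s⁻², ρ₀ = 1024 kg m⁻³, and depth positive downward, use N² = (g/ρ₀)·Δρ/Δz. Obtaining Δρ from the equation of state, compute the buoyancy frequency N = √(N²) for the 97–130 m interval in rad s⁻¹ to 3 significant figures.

0.0140 rad s⁻¹

ΔT = +7.1 K, ΔS = +2.67 psu (deep − shallow).
Δρ/ρ₀ = −αΔT + βΔS = -1.42 × 10⁻³ + 2.0826 × 10⁻³ = 6.626 × 10⁻⁴, so Δρ ≈ 0.6785 kg m⁻³.
N² = (g/ρ₀)·Δρ/Δz = g·(Δρ/ρ₀)/Δz = 9.81 × 6.626 × 10⁻⁴ / 33 = 1.9697 × 10⁻⁴ s⁻².
N = √(1.9697 × 10⁻⁴) = 0.014035 rad s⁻¹ ≈ 0.0140 rad s⁻¹.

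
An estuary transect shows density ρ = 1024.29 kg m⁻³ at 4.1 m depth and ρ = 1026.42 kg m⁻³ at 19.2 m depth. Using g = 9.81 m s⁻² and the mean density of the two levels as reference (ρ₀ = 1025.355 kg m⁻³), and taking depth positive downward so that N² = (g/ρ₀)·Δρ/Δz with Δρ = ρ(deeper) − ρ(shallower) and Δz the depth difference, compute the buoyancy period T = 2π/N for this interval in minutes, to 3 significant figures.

2.85 min

Δρ = 1026.42 − 1024.29 = 2.13 kg m⁻³ over Δz = 19.2 − 4.1 = 15.1 m.
N² = (9.81/1025.355) × (2.13/15.1) = 1.3496 × 10⁻³ s⁻².
N = √(1.3496 × 10⁻³) = 0.036737 rad s⁻¹, so T = 2π/N = 171.03 s = 2.8505 min ≈ 2.85 min.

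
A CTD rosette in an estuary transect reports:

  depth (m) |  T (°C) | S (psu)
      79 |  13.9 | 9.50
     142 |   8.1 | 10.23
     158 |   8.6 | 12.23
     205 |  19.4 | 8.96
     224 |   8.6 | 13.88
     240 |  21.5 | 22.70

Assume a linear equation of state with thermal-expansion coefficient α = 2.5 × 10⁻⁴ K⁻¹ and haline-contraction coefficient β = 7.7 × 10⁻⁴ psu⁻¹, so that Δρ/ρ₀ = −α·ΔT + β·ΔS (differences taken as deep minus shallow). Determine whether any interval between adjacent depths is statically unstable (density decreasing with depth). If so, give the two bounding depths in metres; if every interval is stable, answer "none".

158–205 m

Evaluate Δρ/ρ₀ = −αΔT + βΔS across each adjacent pair:
  79–142 m: −αΔT+βΔS = −(2.5 × 10⁻⁴)(-5.8)+(7.7 × 10⁻⁴)(+0.73) = 2.0 × 10⁻³ → stable
  142–158 m: −αΔT+βΔS = −(2.5 × 10⁻⁴)(+0.5)+(7.7 × 10⁻⁴)(+2.00) = 1.4 × 10⁻³ → stable
  158–205 m: −αΔT+βΔS = −(2.5 × 10⁻⁴)(+10.8)+(7.7 × 10⁻⁴)(-3.27) = -5.2 × 10⁻³ → UNSTABLE
  205–224 m: −αΔT+βΔS = −(2.5 × 10⁻⁴)(-10.8)+(7.7 × 10⁻⁴)(+4.92) = 6.5 × 10⁻³ → stable
  224–240 m: −αΔT+βΔS = −(2.5 × 10⁻⁴)(+12.9)+(7.7 × 10⁻⁴)(+8.82) = 3.6 × 10⁻³ → stable
The 158–205 m interval has Δρ < 0: lighter water underlies denser water.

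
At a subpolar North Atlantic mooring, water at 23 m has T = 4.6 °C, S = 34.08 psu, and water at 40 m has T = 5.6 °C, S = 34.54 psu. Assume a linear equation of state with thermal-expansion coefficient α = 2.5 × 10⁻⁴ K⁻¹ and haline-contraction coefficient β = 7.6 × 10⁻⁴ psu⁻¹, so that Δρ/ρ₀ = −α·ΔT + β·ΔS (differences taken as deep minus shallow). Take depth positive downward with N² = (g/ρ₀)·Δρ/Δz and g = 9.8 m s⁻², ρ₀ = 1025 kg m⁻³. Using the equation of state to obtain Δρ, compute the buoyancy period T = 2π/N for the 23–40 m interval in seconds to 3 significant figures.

ΔT = +1.0 K, ΔS = +0.46 psu (deep − shallow).
Δρ/ρ₀ = −αΔT + βΔS = -2.50 × 10⁻⁴ + 3.496 × 10⁻⁴ = 9.96 × 10⁻⁵, so Δρ ≈ 0.1021 kg m⁻³.
N² = (g/ρ₀)·Δρ/Δz = g·(Δρ/ρ₀)/Δz = 9.8 × 9.96 × 10⁻⁵ / 17 = 5.7416 × 10⁻⁵ s⁻².
N = √(5.7416 × 10⁻⁵) = 7.5773 × 10⁻³ rad s⁻¹ → T = 2π/N = 829.21 s ≈ 829 s.

829 s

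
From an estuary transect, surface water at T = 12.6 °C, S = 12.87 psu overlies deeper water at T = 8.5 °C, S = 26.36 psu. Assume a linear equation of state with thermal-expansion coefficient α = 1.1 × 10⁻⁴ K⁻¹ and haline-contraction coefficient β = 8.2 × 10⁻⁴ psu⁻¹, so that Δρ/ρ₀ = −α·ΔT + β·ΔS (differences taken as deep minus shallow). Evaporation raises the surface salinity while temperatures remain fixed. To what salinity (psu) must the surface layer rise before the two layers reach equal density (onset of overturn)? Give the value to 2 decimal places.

26.91 psu

Neutral buoyancy requires −α(T_deep − T_surf) + β(S_deep − S_surf′) = 0.
S_surf′ = S_deep − (α/β)·ΔT = 26.36 − (1.1 × 10⁻⁴/8.2 × 10⁻⁴)·(-4.1) = 26.9100 psu.
Increase required: 26.9100 − 12.87 = 14.0400 psu.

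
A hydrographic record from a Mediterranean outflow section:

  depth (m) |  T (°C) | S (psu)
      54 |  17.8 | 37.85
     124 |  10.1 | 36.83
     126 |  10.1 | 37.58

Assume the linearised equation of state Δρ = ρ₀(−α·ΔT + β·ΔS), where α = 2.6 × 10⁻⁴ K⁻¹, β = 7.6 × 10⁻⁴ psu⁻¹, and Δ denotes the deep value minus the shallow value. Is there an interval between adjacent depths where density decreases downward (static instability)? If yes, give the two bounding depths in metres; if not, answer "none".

none

Evaluate Δρ/ρ₀ = −αΔT + βΔS across each adjacent pair:
  54–124 m: −αΔT+βΔS = −(2.6 × 10⁻⁴)(-7.7)+(7.6 × 10⁻⁴)(-1.02) = 1.2 × 10⁻³ → stable
  124–126 m: −αΔT+βΔS = −(2.6 × 10⁻⁴)(+0.0)+(7.6 × 10⁻⁴)(+0.75) = 5.7 × 10⁻⁴ → stable
Every interval has Δρ > 0: the column is stably stratified throughout.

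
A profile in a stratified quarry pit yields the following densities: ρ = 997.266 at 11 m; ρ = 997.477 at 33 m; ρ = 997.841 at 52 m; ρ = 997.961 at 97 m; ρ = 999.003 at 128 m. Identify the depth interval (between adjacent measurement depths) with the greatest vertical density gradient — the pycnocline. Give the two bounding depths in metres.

97–128 m

Compute the density gradient over each adjacent pair:
  11–33 m: Δρ/Δz = 0.211/22 = 9.6 × 10⁻³ kg m⁻⁴
  33–52 m: Δρ/Δz = 0.364/19 = 0.019 kg m⁻⁴
  52–97 m: Δρ/Δz = 0.120/45 = 2.7 × 10⁻³ kg m⁻⁴
  97–128 m: Δρ/Δz = 1.042/31 = 0.034 kg m⁻⁴
The largest gradient is in the 97–128 m interval — the pycnocline.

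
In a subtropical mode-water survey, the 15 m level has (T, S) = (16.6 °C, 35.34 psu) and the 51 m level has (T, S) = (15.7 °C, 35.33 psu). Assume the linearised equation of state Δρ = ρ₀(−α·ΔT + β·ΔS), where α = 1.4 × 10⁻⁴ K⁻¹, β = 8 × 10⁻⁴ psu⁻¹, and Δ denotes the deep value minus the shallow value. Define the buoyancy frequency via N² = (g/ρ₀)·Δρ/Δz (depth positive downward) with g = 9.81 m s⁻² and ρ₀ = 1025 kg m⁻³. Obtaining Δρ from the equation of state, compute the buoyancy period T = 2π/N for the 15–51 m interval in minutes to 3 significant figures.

18.5 min

ΔT = -0.9 K, ΔS = -0.01 psu (deep − shallow).
Δρ/ρ₀ = −αΔT + βΔS = 1.26 × 10⁻⁴ − 8.00 × 10⁻⁶ = 1.18 × 10⁻⁴, so Δρ ≈ 0.1209 kg m⁻³.
N² = (g/ρ₀)·Δρ/Δz = g·(Δρ/ρ₀)/Δz = 9.81 × 1.18 × 10⁻⁴ / 36 = 3.2155 × 10⁻⁵ s⁻².
N = √(3.2155 × 10⁻⁵) = 5.6705 × 10⁻³ rad s⁻¹ → T = 2π/N = 1.1080 × 10³ s = 18.467 min ≈ 18.5 min.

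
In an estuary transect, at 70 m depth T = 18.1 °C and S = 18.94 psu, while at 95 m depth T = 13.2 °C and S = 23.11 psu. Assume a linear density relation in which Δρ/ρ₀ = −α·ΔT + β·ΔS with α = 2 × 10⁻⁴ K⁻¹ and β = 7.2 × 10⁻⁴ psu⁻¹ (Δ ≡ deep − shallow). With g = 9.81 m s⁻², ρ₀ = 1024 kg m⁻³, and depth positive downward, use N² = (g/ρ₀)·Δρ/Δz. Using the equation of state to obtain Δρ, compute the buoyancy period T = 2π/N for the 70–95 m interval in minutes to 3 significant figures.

2.65 min

ΔT = -4.9 K, ΔS = +4.17 psu (deep − shallow).
Δρ/ρ₀ = −αΔT + βΔS = 9.80 × 10⁻⁴ + 3.0024 × 10⁻³ = 3.9824 × 10⁻³, so Δρ ≈ 4.078 kg m⁻³.
N² = (g/ρ₀)·Δρ/Δz = g·(Δρ/ρ₀)/Δz = 9.81 × 3.9824 × 10⁻³ / 25 = 1.5627 × 10⁻³ s⁻².
N = √(1.5627 × 10⁻³) = 0.039531 rad s⁻¹ → T = 2π/N = 158.94 s = 2.6490 min ≈ 2.65 min.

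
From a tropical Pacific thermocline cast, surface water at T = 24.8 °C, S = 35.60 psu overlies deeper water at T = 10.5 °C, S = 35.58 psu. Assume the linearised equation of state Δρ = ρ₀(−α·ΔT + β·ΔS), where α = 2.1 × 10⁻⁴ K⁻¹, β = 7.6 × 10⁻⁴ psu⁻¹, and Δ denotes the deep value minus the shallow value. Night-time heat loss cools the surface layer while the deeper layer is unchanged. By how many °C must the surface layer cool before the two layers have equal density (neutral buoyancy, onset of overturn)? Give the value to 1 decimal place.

Neutral buoyancy requires Δρ = 0, i.e. −α(T_deep − T_surf′) + β(S_deep − S_surf) = 0.
T_surf′ = T_deep − (β/α)·ΔS = 10.5 − (7.6 × 10⁻⁴/2.1 × 10⁻⁴)·(-0.02) = 10.572 °C.
Cooling required: 24.8 − (10.572) = 14.228 °C.

14.2 °C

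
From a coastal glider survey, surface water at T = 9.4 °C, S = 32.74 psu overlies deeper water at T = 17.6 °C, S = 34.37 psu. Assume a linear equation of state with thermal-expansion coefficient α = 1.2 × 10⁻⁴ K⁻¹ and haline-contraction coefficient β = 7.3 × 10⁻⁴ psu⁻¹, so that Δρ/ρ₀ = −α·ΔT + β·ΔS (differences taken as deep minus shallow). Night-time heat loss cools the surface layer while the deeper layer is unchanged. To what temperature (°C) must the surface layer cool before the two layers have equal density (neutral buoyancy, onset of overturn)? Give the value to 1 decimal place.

7.7 °C

Neutral buoyancy requires Δρ = 0, i.e. −α(T_deep − T_surf′) + β(S_deep − S_surf) = 0.
T_surf′ = T_deep − (β/α)·ΔS = 17.6 − (7.3 × 10⁻⁴/1.2 × 10⁻⁴)·(+1.63) = 7.684 °C.
Cooling required: 9.4 − (7.684) = 1.716 °C.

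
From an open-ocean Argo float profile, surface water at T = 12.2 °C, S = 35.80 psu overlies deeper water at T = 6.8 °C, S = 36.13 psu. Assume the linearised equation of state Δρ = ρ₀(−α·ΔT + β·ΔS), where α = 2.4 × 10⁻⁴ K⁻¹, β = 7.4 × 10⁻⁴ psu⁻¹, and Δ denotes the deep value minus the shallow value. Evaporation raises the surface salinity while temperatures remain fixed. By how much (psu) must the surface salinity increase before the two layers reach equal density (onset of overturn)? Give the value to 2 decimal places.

Neutral buoyancy requires −α(T_deep − T_surf) + β(S_deep − S_surf′) = 0.
S_surf′ = S_deep − (α/β)·ΔT = 36.13 − (2.4 × 10⁻⁴/7.4 × 10⁻⁴)·(-5.4) = 37.8814 psu.
Increase required: 37.8814 − 35.80 = 2.0814 psu.

2.08 psu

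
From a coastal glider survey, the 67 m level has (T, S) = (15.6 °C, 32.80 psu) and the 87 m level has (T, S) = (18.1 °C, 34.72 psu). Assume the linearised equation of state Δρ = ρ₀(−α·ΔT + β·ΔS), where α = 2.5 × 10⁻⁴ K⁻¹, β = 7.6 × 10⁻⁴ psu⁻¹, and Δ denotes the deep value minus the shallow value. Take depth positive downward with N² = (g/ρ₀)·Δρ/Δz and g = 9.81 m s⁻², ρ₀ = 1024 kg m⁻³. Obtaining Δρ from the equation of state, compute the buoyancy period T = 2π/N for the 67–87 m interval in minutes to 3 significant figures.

5.18 min

ΔT = +2.5 K, ΔS = +1.92 psu (deep − shallow).
Δρ/ρ₀ = −αΔT + βΔS = -6.25 × 10⁻⁴ + 1.4592 × 10⁻³ = 8.342 × 10⁻⁴, so Δρ ≈ 0.8542 kg m⁻³.
N² = (g/ρ₀)·Δρ/Δz = g·(Δρ/ρ₀)/Δz = 9.81 × 8.342 × 10⁻⁴ / 20 = 4.0918 × 10⁻⁴ s⁻².
N = √(4.0918 × 10⁻⁴) = 0.020228 rad s⁻¹ → T = 2π/N = 310.62 s = 5.1770 min ≈ 5.18 min.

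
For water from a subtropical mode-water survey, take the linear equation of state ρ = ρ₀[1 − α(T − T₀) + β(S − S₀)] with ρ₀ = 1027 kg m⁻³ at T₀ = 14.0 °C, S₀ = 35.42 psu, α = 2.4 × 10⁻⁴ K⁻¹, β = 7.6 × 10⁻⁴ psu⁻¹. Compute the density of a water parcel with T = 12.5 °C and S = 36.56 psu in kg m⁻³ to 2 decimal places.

1028.26 kg m⁻³

T − T₀ = -1.5 K, S − S₀ = +1.14 psu.
Bracket = 1 − α·(-1.5) + β·(+1.14) = 1 + (1.2264 × 10⁻³) = 1.0012264.
ρ = 1027 × 1.0012264 = 1028.26 kg m⁻³.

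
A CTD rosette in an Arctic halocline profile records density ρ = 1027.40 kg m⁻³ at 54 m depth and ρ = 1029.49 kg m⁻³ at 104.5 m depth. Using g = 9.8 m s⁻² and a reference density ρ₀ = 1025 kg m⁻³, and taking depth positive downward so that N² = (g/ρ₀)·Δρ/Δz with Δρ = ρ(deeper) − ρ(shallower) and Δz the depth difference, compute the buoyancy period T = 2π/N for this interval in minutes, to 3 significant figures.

Δρ = 1029.49 − 1027.40 = 2.09 kg m⁻³ over Δz = 104.5 − 54 = 50.5 m.
N² = (9.8/1025) × (2.09/50.5) = 3.9569 × 10⁻⁴ s⁻².
N = √(3.9569 × 10⁻⁴) = 0.019892 rad s⁻¹, so T = 2π/N = 315.86 s = 5.2643 min ≈ 5.26 min.

5.26 min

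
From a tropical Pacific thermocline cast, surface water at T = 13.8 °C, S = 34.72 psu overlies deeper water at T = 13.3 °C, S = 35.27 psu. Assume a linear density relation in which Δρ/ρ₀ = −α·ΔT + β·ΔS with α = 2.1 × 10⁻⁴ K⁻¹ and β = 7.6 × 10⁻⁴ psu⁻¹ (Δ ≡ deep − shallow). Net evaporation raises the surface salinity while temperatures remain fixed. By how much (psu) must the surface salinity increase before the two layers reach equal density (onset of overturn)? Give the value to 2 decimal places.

Neutral buoyancy requires −α(T_deep − T_surf) + β(S_deep − S_surf′) = 0.
S_surf′ = S_deep − (α/β)·ΔT = 35.27 − (2.1 × 10⁻⁴/7.6 × 10⁻⁴)·(-0.5) = 35.4082 psu.
Increase required: 35.4082 − 34.72 = 0.6882 psu.

0.69 psu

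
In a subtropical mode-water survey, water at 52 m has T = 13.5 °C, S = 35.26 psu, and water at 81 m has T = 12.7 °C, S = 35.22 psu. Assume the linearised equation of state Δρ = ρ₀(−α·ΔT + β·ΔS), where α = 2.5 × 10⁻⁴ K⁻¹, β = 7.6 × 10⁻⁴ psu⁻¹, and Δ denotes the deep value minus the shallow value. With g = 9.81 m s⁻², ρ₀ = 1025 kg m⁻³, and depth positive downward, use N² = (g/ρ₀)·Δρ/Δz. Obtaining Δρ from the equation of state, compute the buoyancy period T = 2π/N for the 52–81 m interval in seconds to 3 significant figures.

830 s

ΔT = -0.8 K, ΔS = -0.04 psu (deep − shallow).
Δρ/ρ₀ = −αΔT + βΔS = 2.00 × 10⁻⁴ − 3.04 × 10⁻⁵ = 1.696 × 10⁻⁴, so Δρ ≈ 0.1738 kg m⁻³.
N² = (g/ρ₀)·Δρ/Δz = g·(Δρ/ρ₀)/Δz = 9.81 × 1.696 × 10⁻⁴ / 29 = 5.7372 × 10⁻⁵ s⁻².
N = √(5.7372 × 10⁻⁵) = 7.5744 × 10⁻³ rad s⁻¹ → T = 2π/N = 829.53 s ≈ 830 s.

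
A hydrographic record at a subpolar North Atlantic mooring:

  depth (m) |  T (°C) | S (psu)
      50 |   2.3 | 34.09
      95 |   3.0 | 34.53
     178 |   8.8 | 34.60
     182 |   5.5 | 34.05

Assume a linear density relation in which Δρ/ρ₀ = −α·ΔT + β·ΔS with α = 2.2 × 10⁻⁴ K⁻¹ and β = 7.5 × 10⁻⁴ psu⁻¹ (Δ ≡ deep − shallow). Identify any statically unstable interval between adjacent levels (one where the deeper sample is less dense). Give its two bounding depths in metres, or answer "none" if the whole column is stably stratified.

Evaluate Δρ/ρ₀ = −αΔT + βΔS across each adjacent pair:
  50–95 m: −αΔT+βΔS = −(2.2 × 10⁻⁴)(+0.7)+(7.5 × 10⁻⁴)(+0.44) = 1.8 × 10⁻⁴ → stable
  95–178 m: −αΔT+βΔS = −(2.2 × 10⁻⁴)(+5.8)+(7.5 × 10⁻⁴)(+0.07) = -1.2 × 10⁻³ → UNSTABLE
  178–182 m: −αΔT+βΔS = −(2.2 × 10⁻⁴)(-3.3)+(7.5 × 10⁻⁴)(-0.55) = 3.1 × 10⁻⁴ → stable
The 95–178 m interval has Δρ < 0: lighter water underlies denser water.

95–178 m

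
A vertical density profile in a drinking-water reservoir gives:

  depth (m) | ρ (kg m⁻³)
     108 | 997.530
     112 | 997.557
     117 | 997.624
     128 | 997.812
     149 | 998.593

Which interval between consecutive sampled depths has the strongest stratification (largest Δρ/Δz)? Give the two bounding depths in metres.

Compute the density gradient over each adjacent pair:
  108–112 m: Δρ/Δz = 0.027/4 = 6.7 × 10⁻³ kg m⁻⁴
  112–117 m: Δρ/Δz = 0.067/5 = 0.013 kg m⁻⁴
  117–128 m: Δρ/Δz = 0.188/11 = 0.017 kg m⁻⁴
  128–149 m: Δρ/Δz = 0.781/21 = 0.037 kg m⁻⁴
The largest gradient is in the 128–149 m interval — the pycnocline.

128–149 m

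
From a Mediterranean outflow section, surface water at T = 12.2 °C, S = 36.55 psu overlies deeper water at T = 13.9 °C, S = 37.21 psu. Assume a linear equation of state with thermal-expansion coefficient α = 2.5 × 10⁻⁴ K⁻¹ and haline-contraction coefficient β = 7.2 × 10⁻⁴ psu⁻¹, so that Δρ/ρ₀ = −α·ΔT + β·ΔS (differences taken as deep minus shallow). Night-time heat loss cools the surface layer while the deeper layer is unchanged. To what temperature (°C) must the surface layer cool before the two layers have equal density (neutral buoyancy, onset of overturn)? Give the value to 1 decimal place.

12.0 °C

Neutral buoyancy requires Δρ = 0, i.e. −α(T_deep − T_surf′) + β(S_deep − S_surf) = 0.
T_surf′ = T_deep − (β/α)·ΔS = 13.9 − (7.2 × 10⁻⁴/2.5 × 10⁻⁴)·(+0.66) = 11.999 °C.
Cooling required: 12.2 − (11.999) = 0.201 °C.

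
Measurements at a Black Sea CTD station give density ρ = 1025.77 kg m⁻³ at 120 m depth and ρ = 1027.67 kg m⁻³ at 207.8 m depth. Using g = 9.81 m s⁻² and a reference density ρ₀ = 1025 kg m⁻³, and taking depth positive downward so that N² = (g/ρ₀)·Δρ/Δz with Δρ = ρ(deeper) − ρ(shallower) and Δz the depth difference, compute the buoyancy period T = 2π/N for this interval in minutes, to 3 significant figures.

7.28 min

Δρ = 1027.67 − 1025.77 = 1.90 kg m⁻³ over Δz = 207.8 − 120 = 87.8 m.
N² = (9.81/1025) × (1.90/87.8) = 2.0711 × 10⁻⁴ s⁻².
N = √(2.0711 × 10⁻⁴) = 0.014391 rad s⁻¹, so T = 2π/N = 436.61 s = 7.2768 min ≈ 7.28 min.
Since Δρ > 0 the layer is stably stratified.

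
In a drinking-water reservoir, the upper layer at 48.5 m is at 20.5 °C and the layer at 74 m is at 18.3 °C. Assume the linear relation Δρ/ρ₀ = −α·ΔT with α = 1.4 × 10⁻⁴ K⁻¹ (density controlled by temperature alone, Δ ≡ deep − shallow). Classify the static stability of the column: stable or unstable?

ΔT = 18.3 − 20.5 = -2.2 K, so Δρ/ρ₀ = −αΔT = 3.08 × 10⁻⁴.
Δρ/ρ₀ > 0, so Δρ > 0: deeper water is denser → statically stable.

stable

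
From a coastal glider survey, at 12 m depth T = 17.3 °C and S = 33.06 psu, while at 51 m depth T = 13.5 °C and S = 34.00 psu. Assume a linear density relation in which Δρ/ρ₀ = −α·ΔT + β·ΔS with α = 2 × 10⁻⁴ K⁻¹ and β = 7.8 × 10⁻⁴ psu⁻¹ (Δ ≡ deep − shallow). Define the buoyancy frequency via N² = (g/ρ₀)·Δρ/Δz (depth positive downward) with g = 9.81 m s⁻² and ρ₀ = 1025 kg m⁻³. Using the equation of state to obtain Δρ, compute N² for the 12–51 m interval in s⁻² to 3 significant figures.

ΔT = -3.8 K, ΔS = +0.94 psu (deep − shallow).
Δρ/ρ₀ = −αΔT + βΔS = 7.60 × 10⁻⁴ + 7.332 × 10⁻⁴ = 1.4932 × 10⁻³, so Δρ ≈ 1.531 kg m⁻³.
N² = (g/ρ₀)·Δρ/Δz = g·(Δρ/ρ₀)/Δz = 9.81 × 1.4932 × 10⁻³ / 39 = 3.7560 × 10⁻⁴ s⁻² ≈ 3.76 × 10⁻⁴ s⁻².

3.76 × 10⁻⁴ s⁻²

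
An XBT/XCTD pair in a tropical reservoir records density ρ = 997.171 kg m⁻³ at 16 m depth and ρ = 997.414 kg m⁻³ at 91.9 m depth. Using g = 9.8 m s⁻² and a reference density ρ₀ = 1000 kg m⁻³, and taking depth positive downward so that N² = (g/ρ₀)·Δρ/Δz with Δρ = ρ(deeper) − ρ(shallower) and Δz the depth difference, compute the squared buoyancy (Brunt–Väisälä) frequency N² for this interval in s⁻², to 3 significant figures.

3.14 × 10⁻⁵ s⁻²

Δρ = 997.414 − 997.171 = 0.243 kg m⁻³ over Δz = 91.9 − 16 = 75.9 m.
N² = (9.8/1000) × (0.243/75.9) = 3.1375 × 10⁻⁵ s⁻² ≈ 3.14 × 10⁻⁵ s⁻².
Since Δρ > 0 the layer is stably stratified.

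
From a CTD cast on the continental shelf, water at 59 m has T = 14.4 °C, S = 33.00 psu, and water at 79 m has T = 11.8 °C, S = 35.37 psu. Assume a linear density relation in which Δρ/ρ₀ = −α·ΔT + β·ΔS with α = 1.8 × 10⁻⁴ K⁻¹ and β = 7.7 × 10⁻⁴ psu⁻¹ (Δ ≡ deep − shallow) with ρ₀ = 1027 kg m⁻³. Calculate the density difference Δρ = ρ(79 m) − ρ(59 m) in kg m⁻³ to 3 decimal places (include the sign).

ΔT = -2.6 K, ΔS = +2.37 psu (deep − shallow).
Δρ/ρ₀ = −(1.8 × 10⁻⁴)(-2.6) + (7.7 × 10⁻⁴)(+2.37) = 2.2929 × 10⁻³.
Δρ = 1027 × (2.2929 × 10⁻³) = +2.355 kg m⁻³.
Positive Δρ: denser below, stable.

+2.355 kg m⁻³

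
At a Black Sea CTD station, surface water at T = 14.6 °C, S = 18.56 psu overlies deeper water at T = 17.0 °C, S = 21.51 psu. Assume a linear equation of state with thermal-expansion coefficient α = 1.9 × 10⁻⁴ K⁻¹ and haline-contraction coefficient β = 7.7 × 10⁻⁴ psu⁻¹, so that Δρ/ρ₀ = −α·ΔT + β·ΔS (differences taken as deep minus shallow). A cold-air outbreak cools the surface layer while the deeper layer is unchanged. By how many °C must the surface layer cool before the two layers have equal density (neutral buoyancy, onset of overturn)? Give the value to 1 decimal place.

9.6 °C

Neutral buoyancy requires Δρ = 0, i.e. −α(T_deep − T_surf′) + β(S_deep − S_surf) = 0.
T_surf′ = T_deep − (β/α)·ΔS = 17.0 − (7.7 × 10⁻⁴/1.9 × 10⁻⁴)·(+2.95) = 5.045 °C.
Cooling required: 14.6 − (5.045) = 9.555 °C.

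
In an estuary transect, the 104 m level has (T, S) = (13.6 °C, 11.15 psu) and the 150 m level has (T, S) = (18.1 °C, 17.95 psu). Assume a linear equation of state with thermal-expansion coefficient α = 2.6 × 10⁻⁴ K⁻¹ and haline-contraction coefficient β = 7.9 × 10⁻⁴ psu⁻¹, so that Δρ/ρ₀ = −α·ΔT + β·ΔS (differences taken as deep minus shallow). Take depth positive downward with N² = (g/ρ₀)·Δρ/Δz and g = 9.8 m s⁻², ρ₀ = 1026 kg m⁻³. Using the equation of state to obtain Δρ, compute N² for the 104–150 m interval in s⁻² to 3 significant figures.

8.95 × 10⁻⁴ s⁻²

ΔT = +4.5 K, ΔS = +6.80 psu (deep − shallow).
Δρ/ρ₀ = −αΔT + βΔS = -1.17 × 10⁻³ + 5.372 × 10⁻³ = 4.202 × 10⁻³, so Δρ ≈ 4.311 kg m⁻³.
N² = (g/ρ₀)·Δρ/Δz = g·(Δρ/ρ₀)/Δz = 9.8 × 4.202 × 10⁻³ / 46 = 8.9521 × 10⁻⁴ s⁻² ≈ 8.95 × 10⁻⁴ s⁻².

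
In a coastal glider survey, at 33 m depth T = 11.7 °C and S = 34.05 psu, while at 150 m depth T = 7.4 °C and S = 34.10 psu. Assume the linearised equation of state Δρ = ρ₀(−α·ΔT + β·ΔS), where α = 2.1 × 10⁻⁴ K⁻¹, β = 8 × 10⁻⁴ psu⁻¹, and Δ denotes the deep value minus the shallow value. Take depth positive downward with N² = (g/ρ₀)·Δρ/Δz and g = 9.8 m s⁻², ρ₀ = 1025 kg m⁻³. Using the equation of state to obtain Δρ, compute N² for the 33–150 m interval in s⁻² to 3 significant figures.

ΔT = -4.3 K, ΔS = +0.05 psu (deep − shallow).
Δρ/ρ₀ = −αΔT + βΔS = 9.03 × 10⁻⁴ + 4.00 × 10⁻⁵ = 9.43 × 10⁻⁴, so Δρ ≈ 0.9666 kg m⁻³.
N² = (g/ρ₀)·Δρ/Δz = g·(Δρ/ρ₀)/Δz = 9.8 × 9.43 × 10⁻⁴ / 117 = 7.8986 × 10⁻⁵ s⁻² ≈ 7.90 × 10⁻⁵ s⁻².

7.90 × 10⁻⁵ s⁻²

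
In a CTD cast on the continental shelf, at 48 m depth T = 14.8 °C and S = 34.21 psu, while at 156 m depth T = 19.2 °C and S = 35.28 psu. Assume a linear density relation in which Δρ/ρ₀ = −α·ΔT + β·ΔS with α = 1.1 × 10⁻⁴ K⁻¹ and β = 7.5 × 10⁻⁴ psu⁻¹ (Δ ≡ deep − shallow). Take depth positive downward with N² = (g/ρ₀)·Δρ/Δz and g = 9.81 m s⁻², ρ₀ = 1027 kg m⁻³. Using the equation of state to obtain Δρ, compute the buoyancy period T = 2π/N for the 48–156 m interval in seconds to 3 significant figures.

1.17 × 10³ s

ΔT = +4.4 K, ΔS = +1.07 psu (deep − shallow).
Δρ/ρ₀ = −αΔT + βΔS = -4.84 × 10⁻⁴ + 8.025 × 10⁻⁴ = 3.185 × 10⁻⁴, so Δρ ≈ 0.3271 kg m⁻³.
N² = (g/ρ₀)·Δρ/Δz = g·(Δρ/ρ₀)/Δz = 9.81 × 3.185 × 10⁻⁴ / 108 = 2.8930 × 10⁻⁵ s⁻².
N = √(2.8930 × 10⁻⁵) = 5.3787 × 10⁻³ rad s⁻¹ → T = 2π/N = 1.1682 × 10³ s ≈ 1.17 × 10³ s.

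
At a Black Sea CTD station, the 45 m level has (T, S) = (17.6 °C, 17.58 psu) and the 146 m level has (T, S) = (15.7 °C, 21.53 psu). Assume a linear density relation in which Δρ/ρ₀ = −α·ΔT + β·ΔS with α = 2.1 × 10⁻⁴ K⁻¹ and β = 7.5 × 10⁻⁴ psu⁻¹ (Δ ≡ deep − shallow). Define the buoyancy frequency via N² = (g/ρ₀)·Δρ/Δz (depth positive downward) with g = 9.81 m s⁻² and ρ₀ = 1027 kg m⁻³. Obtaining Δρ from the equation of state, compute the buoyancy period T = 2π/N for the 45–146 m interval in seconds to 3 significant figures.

348 s

ΔT = -1.9 K, ΔS = +3.95 psu (deep − shallow).
Δρ/ρ₀ = −αΔT + βΔS = 3.99 × 10⁻⁴ + 2.9625 × 10⁻³ = 3.3615 × 10⁻³, so Δρ ≈ 3.452 kg m⁻³.
N² = (g/ρ₀)·Δρ/Δz = g·(Δρ/ρ₀)/Δz = 9.81 × 3.3615 × 10⁻³ / 101 = 3.2650 × 10⁻⁴ s⁻².
N = √(3.2650 × 10⁻⁴) = 0.018069 rad s⁻¹ → T = 2π/N = 347.73 s ≈ 348 s.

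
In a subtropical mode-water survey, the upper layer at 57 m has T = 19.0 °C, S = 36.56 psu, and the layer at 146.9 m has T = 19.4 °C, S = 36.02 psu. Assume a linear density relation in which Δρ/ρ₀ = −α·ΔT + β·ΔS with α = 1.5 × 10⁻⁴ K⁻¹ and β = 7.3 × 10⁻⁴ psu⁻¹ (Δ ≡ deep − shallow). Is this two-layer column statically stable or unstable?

ΔT = 19.4 − 19.0 = +0.4 K and ΔS = 36.02 − 36.56 = -0.54 psu (deep − shallow).
−αΔT = -6.00 × 10⁻⁵; βΔS = -3.942 × 10⁻⁴; sum Δρ/ρ₀ = -4.542 × 10⁻⁴.
Δρ/ρ₀ < 0, so Δρ < 0: deeper water is lighter → statically unstable; the column would overturn.

unstable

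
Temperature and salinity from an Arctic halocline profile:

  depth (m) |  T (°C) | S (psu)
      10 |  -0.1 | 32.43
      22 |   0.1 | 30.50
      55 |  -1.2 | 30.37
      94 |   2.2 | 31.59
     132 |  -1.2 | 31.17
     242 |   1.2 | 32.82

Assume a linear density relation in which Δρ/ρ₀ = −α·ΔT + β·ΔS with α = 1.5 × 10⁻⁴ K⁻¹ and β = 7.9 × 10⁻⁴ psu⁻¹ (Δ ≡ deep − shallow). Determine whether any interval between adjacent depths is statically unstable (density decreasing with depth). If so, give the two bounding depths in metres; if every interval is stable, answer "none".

Evaluate Δρ/ρ₀ = −αΔT + βΔS across each adjacent pair:
  10–22 m: −αΔT+βΔS = −(1.5 × 10⁻⁴)(+0.2)+(7.9 × 10⁻⁴)(-1.93) = -1.6 × 10⁻³ → UNSTABLE
  22–55 m: −αΔT+βΔS = −(1.5 × 10⁻⁴)(-1.3)+(7.9 × 10⁻⁴)(-0.13) = 9.2 × 10⁻⁵ → stable
  55–94 m: −αΔT+βΔS = −(1.5 × 10⁻⁴)(+3.4)+(7.9 × 10⁻⁴)(+1.22) = 4.5 × 10⁻⁴ → stable
  94–132 m: −αΔT+βΔS = −(1.5 × 10⁻⁴)(-3.4)+(7.9 × 10⁻⁴)(-0.42) = 1.8 × 10⁻⁴ → stable
  132–242 m: −αΔT+βΔS = −(1.5 × 10⁻⁴)(+2.4)+(7.9 × 10⁻⁴)(+1.65) = 9.4 × 10⁻⁴ → stable
The 10–22 m interval has Δρ < 0: lighter water underlies denser water.

10–22 m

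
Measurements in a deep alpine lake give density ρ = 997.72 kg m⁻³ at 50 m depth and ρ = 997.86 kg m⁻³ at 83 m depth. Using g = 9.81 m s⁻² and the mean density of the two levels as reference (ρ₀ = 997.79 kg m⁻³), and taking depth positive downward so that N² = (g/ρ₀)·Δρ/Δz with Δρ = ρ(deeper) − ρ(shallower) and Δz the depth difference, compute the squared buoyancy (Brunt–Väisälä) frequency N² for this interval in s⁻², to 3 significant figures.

Δρ = 997.86 − 997.72 = 0.14 kg m⁻³ over Δz = 83 − 50 = 33 m.
N² = (9.81/997.79) × (0.14/33) = 4.1710 × 10⁻⁵ s⁻² ≈ 4.17 × 10⁻⁵ s⁻².

4.17 × 10⁻⁵ s⁻²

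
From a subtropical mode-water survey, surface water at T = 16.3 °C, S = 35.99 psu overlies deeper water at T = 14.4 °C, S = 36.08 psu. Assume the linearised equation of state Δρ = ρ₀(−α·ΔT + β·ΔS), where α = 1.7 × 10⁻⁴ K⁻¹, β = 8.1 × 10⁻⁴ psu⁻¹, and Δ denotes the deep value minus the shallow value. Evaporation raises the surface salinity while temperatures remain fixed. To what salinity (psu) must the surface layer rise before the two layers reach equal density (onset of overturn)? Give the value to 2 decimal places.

Neutral buoyancy requires −α(T_deep − T_surf) + β(S_deep − S_surf′) = 0.
S_surf′ = S_deep − (α/β)·ΔT = 36.08 − (1.7 × 10⁻⁴/8.1 × 10⁻⁴)·(-1.9) = 36.4788 psu.
Increase required: 36.4788 − 35.99 = 0.4888 psu.

36.48 psu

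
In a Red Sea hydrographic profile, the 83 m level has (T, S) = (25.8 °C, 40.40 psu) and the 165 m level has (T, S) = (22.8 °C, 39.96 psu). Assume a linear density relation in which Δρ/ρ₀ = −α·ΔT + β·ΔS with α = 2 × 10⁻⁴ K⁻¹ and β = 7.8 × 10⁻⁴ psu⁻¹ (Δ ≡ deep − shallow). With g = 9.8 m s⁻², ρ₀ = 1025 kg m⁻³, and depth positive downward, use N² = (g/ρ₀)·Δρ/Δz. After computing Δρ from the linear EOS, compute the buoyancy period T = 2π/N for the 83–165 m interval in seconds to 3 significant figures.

ΔT = -3.0 K, ΔS = -0.44 psu (deep − shallow).
Δρ/ρ₀ = −αΔT + βΔS = 6.00 × 10⁻⁴ − 3.432 × 10⁻⁴ = 2.568 × 10⁻⁴, so Δρ ≈ 0.2632 kg m⁻³.
N² = (g/ρ₀)·Δρ/Δz = g·(Δρ/ρ₀)/Δz = 9.8 × 2.568 × 10⁻⁴ / 82 = 3.0691 × 10⁻⁵ s⁻².
N = √(3.0691 × 10⁻⁵) = 5.5399 × 10⁻³ rad s⁻¹ → T = 2π/N = 1.1342 × 10³ s ≈ 1.13 × 10³ s.

1.13 × 10³ s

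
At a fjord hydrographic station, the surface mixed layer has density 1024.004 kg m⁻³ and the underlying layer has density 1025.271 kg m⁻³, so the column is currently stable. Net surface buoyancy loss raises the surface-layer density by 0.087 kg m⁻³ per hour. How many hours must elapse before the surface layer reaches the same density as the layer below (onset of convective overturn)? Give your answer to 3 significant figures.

Density deficit of the surface layer: 1025.271 − 1024.004 = 1.267 kg m⁻³.
Required change = 1.267 / 0.087 = 14.6 hours.

14.6 hours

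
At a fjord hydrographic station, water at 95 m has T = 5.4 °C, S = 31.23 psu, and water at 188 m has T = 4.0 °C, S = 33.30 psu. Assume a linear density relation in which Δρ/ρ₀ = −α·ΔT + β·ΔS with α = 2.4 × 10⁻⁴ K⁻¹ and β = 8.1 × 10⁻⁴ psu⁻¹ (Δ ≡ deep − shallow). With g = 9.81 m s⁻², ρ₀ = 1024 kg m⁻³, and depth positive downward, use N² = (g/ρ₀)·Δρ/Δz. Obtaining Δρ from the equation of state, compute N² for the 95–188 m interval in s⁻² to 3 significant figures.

2.12 × 10⁻⁴ s⁻²

ΔT = -1.4 K, ΔS = +2.07 psu (deep − shallow).
Δρ/ρ₀ = −αΔT + βΔS = 3.36 × 10⁻⁴ + 1.6767 × 10⁻³ = 2.0127 × 10⁻³, so Δρ ≈ 2.061 kg m⁻³.
N² = (g/ρ₀)·Δρ/Δz = g·(Δρ/ρ₀)/Δz = 9.81 × 2.0127 × 10⁻³ / 93 = 2.1231 × 10⁻⁴ s⁻² ≈ 2.12 × 10⁻⁴ s⁻².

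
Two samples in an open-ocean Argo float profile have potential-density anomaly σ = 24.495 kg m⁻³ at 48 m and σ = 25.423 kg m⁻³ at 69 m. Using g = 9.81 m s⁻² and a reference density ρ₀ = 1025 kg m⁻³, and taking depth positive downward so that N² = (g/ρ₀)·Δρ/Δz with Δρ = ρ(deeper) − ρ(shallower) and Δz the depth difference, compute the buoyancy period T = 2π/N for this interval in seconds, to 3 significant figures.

Δρ = 1025.423 − 1024.495 = 0.928 kg m⁻³ over Δz = 69 − 48 = 21 m.
N² = (9.81/1025) × (0.928/21) = 4.2294 × 10⁻⁴ s⁻².
N = √(4.2294 × 10⁻⁴) = 0.020566 rad s⁻¹, so T = 2π/N = 305.51 s ≈ 306 s.

306 s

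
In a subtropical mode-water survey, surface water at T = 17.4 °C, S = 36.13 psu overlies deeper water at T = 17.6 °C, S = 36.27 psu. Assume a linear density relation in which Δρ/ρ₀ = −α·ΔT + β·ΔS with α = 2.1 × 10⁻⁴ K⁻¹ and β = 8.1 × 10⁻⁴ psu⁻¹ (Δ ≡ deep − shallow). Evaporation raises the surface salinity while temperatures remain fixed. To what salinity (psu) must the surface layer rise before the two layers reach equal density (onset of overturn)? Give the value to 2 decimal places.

36.22 psu

Neutral buoyancy requires −α(T_deep − T_surf) + β(S_deep − S_surf′) = 0.
S_surf′ = S_deep − (α/β)·ΔT = 36.27 − (2.1 × 10⁻⁴/8.1 × 10⁻⁴)·(+0.2) = 36.2181 psu.
Increase required: 36.2181 − 36.13 = 0.0881 psu.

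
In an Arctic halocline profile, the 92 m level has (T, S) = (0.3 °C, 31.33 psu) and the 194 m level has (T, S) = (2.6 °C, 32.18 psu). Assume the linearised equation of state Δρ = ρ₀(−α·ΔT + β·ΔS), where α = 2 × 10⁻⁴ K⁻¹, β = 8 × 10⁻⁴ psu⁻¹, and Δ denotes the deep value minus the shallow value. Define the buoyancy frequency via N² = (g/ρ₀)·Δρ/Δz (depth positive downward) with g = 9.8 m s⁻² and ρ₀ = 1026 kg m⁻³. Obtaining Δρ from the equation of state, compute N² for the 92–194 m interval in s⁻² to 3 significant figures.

2.11 × 10⁻⁵ s⁻²

ΔT = +2.3 K, ΔS = +0.85 psu (deep − shallow).
Δρ/ρ₀ = −αΔT + βΔS = -4.60 × 10⁻⁴ + 6.80 × 10⁻⁴ = 2.20 × 10⁻⁴, so Δρ ≈ 0.2257 kg m⁻³.
N² = (g/ρ₀)·Δρ/Δz = g·(Δρ/ρ₀)/Δz = 9.8 × 2.20 × 10⁻⁴ / 102 = 2.1137 × 10⁻⁵ s⁻² ≈ 2.11 × 10⁻⁵ s⁻².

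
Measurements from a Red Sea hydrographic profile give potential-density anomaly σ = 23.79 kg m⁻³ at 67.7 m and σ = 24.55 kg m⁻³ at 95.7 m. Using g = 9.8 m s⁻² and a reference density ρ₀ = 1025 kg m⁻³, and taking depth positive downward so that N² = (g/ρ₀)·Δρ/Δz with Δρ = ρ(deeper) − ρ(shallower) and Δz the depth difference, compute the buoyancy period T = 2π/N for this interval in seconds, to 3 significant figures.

Δρ = 1024.55 − 1023.79 = 0.76 kg m⁻³ over Δz = 95.7 − 67.7 = 28 m.
N² = (9.8/1025) × (0.76/28) = 2.5951 × 10⁻⁴ s⁻².
N = √(2.5951 × 10⁻⁴) = 0.016109 rad s⁻¹, so T = 2π/N = 390.04 s ≈ 390 s.

390 s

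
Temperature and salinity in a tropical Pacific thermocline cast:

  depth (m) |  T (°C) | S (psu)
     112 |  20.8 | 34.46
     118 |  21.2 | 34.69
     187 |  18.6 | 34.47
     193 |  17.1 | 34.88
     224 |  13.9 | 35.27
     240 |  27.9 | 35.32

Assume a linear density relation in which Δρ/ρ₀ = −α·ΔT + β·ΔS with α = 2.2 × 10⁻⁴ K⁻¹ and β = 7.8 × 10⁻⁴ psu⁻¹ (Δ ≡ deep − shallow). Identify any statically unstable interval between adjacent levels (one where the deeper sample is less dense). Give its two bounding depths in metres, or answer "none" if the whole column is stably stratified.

224–240 m

Evaluate Δρ/ρ₀ = −αΔT + βΔS across each adjacent pair:
  112–118 m: −αΔT+βΔS = −(2.2 × 10⁻⁴)(+0.4)+(7.8 × 10⁻⁴)(+0.23) = 9.1 × 10⁻⁵ → stable
  118–187 m: −αΔT+βΔS = −(2.2 × 10⁻⁴)(-2.6)+(7.8 × 10⁻⁴)(-0.22) = 4.0 × 10⁻⁴ → stable
  187–193 m: −αΔT+βΔS = −(2.2 × 10⁻⁴)(-1.5)+(7.8 × 10⁻⁴)(+0.41) = 6.5 × 10⁻⁴ → stable
  193–224 m: −αΔT+βΔS = −(2.2 × 10⁻⁴)(-3.2)+(7.8 × 10⁻⁴)(+0.39) = 1.0 × 10⁻³ → stable
  224–240 m: −αΔT+βΔS = −(2.2 × 10⁻⁴)(+14.0)+(7.8 × 10⁻⁴)(+0.05) = -3.0 × 10⁻³ → UNSTABLE
The 224–240 m interval has Δρ < 0: lighter water underlies denser water.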